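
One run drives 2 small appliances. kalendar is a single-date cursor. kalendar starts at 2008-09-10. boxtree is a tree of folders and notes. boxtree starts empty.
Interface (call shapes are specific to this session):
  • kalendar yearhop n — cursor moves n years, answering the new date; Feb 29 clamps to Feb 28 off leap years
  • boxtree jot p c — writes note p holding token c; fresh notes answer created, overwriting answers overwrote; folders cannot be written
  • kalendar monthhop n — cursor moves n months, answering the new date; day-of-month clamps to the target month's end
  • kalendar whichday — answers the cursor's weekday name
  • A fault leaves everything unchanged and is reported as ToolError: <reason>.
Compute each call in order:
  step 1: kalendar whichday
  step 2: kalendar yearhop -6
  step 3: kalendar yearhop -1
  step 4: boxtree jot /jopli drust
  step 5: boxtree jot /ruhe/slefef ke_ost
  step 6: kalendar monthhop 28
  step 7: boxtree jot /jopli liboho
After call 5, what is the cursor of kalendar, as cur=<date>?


Answer: cur=2001-09-10

Derivation:
Then kalendar whichday, which returns Wednesday.
Invoking kalendar yearhop with n=-6, which returns 2002-09-10.
I run kalendar yearhop with n=-1, and get 2001-09-10.
Next I call boxtree jot with p=/jopli, c=drust, yielding created.
I use boxtree jot with p=/ruhe/slefef, c=ke_ost, and get ToolError: no parent.
Invoking kalendar monthhop with n=28, giving 2004-01-10.
I call boxtree jot with p=/jopli, c=liboho: overwrote.


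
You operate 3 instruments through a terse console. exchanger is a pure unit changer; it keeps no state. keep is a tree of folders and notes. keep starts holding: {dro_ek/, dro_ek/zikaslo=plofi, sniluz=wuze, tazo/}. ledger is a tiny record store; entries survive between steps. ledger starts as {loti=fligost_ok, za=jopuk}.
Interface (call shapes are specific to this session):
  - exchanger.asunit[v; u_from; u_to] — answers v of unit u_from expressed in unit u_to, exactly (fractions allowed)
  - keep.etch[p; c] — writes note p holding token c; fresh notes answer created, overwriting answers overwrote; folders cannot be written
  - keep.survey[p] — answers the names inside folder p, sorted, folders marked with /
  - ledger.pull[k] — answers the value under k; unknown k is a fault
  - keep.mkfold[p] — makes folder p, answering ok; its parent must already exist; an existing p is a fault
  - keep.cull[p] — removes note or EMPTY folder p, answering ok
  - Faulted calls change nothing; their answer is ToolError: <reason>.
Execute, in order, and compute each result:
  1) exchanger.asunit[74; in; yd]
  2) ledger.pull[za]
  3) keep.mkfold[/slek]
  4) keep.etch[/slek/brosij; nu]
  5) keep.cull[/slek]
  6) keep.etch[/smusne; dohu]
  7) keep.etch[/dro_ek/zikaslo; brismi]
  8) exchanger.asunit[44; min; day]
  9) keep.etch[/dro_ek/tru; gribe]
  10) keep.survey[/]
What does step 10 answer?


Answer: [dro_ek/, slek/, smusne, sniluz, tazo/]

Derivation:
# exchanger.asunit(v→74, u_from→in, u_to→yd) == 37/18
# ledger.pull(k→za) == jopuk
# keep.mkfold(p→/slek) == ok
# keep.etch(p→/slek/brosij, c→nu) == created
# keep.cull(p→/slek) == ToolError: not empty
# keep.etch(p→/smusne, c→dohu) == created
# keep.etch(p→/dro_ek/zikaslo, c→brismi) == overwrote
# exchanger.asunit(v→44, u_from→min, u_to→day) == 11/360
# keep.etch(p→/dro_ek/tru, c→gribe) == created
# keep.survey(p→/) == [dro_ek/, slek/, smusne, sniluz, tazo/]


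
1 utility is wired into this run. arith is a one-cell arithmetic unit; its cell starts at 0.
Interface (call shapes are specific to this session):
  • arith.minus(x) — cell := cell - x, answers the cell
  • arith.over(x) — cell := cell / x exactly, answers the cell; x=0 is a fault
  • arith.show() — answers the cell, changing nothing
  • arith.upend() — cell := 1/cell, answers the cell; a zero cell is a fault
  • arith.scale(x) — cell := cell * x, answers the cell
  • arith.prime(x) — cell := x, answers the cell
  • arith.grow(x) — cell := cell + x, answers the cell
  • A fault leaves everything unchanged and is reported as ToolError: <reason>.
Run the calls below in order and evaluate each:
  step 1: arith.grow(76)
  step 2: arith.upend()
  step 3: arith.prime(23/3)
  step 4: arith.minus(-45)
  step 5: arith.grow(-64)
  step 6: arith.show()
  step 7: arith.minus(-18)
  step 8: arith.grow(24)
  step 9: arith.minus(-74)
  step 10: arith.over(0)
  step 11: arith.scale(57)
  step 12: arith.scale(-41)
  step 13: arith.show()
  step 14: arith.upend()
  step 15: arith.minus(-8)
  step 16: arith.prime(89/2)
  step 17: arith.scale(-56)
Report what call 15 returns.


I invoke arith.grow(x→76), which returns 76.
Next I call arith.upend(): 1/76.
I invoke arith.prime(x→23/3), and see 23/3.
I run arith.minus(x→-45), giving 158/3.
Now I run arith.grow(x→-64), — result: -34/3.
I call arith.show(), — result: -34/3.
Then arith.minus(x→-18), and observe 20/3.
Next I call arith.grow(x→24): 92/3.
Using arith.minus(x→-74), and observe 314/3.
Then arith.over(x→0), which returns ToolError: division by zero.
I use arith.scale(x→57), and see 5966.
I invoke arith.scale(x→-41), giving -244606.
I try arith.show, yielding -244606.
Now I run arith.upend(), yielding -1/244606.
Invoking arith.minus(x→-8), and get 1956847/244606.
I try arith.prime(x→89/2): 89/2.
Invoking arith.scale(x→-56), and see -2492.

Answer: 1956847/244606


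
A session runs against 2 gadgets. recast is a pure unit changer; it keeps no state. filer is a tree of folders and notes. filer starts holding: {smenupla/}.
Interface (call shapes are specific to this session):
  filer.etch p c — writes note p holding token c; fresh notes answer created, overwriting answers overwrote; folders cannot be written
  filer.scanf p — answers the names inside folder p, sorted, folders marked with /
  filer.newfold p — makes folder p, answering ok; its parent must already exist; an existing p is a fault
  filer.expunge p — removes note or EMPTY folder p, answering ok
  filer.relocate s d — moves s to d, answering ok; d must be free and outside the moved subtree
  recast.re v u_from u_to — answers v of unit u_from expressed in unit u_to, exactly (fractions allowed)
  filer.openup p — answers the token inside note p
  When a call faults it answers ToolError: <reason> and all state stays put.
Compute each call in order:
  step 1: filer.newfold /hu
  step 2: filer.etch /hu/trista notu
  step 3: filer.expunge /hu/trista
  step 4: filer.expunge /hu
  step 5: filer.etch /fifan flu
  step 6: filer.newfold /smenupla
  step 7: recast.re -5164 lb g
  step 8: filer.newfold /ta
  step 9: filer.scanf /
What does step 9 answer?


;; 1. filer.newfold(p=/hu) -> ok
;; 2. filer.etch(p=/hu/trista, c=notu) -> created
;; 3. filer.expunge(p=/hu/trista) -> ok
;; 4. filer.expunge(p=/hu) -> ok
;; 5. filer.etch(p=/fifan, c=flu) -> created
;; 6. filer.newfold(p=/smenupla) -> ToolError: exists
;; 7. recast.re(v=-5164, u_from=lb, u_to=g) -> -58558774967/25000
;; 8. filer.newfold(p=/ta) -> ok
;; 9. filer.scanf(p=/) -> [fifan, smenupla/, ta/]

Answer: [fifan, smenupla/, ta/]


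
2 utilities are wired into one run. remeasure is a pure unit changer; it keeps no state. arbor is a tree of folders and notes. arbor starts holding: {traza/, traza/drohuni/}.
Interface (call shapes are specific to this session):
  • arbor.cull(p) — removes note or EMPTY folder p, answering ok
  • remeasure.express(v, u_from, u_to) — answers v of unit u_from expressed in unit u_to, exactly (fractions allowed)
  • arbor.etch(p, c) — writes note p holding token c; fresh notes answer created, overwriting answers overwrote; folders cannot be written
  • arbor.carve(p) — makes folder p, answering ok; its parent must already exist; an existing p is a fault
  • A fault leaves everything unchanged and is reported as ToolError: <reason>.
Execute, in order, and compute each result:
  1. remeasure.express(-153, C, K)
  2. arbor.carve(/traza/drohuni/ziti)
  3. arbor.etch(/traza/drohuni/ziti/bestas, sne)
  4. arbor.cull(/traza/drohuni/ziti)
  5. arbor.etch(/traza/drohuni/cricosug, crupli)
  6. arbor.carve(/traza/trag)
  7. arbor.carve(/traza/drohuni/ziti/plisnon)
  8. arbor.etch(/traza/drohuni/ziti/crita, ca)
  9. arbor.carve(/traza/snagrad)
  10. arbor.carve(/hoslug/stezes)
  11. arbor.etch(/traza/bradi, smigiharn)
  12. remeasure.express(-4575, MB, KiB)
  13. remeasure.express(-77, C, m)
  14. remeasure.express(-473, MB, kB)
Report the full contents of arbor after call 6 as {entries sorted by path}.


Answer: {traza/, traza/drohuni/, traza/drohuni/cricosug=crupli, traza/drohuni/ziti/, traza/drohuni/ziti/bestas=sne, traza/trag/}

Derivation:
-> remeasure.express(v: -153, u_from: C, u_to: K)
<- 2403/20
-> arbor.carve(p: /traza/drohuni/ziti)
<- ok
-> arbor.etch(p: /traza/drohuni/ziti/bestas, c: sne)
<- created
-> arbor.cull(p: /traza/drohuni/ziti)
<- ToolError: not empty
-> arbor.etch(p: /traza/drohuni/cricosug, c: crupli)
<- created
-> arbor.carve(p: /traza/trag)
<- ok
-> arbor.carve(p: /traza/drohuni/ziti/plisnon)
<- ok
-> arbor.etch(p: /traza/drohuni/ziti/crita, c: ca)
<- created
-> arbor.carve(p: /traza/snagrad)
<- ok
-> arbor.carve(p: /hoslug/stezes)
<- ToolError: no parent
-> arbor.etch(p: /traza/bradi, c: smigiharn)
<- created
-> remeasure.express(v: -4575, u_from: MB, u_to: KiB)
<- -71484375/16
-> remeasure.express(v: -77, u_from: C, u_to: m)
<- ToolError: incompatible units
-> remeasure.express(v: -473, u_from: MB, u_to: kB)
<- -473000


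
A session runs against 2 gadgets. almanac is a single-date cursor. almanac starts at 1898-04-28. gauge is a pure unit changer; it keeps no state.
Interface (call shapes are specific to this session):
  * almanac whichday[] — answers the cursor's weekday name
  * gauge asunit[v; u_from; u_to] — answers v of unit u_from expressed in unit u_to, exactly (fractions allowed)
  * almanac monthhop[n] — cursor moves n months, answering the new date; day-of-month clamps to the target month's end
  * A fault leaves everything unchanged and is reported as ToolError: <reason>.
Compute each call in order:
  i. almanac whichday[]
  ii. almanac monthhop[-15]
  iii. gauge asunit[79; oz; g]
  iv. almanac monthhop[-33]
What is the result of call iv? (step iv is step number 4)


# 1. almanac whichday() ~> Thursday
# 2. almanac monthhop(-15) ~> 1897-01-28
# 3. gauge asunit(79, oz, g) ~> 3583379723/1600000
# 4. almanac monthhop(-33) ~> 1894-04-28

Answer: 1894-04-28


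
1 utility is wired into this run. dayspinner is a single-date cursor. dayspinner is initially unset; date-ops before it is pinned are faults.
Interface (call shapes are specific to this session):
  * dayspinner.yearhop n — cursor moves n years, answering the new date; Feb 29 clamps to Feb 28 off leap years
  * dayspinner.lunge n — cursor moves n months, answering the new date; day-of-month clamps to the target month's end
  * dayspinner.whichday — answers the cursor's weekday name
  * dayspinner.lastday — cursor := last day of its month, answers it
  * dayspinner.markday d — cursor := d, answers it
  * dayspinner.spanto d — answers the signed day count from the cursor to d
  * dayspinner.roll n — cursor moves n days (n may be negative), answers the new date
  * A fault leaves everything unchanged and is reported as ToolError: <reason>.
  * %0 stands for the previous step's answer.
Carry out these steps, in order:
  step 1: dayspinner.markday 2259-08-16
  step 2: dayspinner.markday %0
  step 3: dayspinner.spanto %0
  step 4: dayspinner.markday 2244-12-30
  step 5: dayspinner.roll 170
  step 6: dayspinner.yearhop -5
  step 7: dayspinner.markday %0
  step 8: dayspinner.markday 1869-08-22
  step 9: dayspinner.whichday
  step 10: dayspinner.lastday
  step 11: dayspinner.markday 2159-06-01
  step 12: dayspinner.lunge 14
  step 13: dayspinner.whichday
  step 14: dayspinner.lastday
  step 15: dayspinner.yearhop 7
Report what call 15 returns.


Answer: 2167-08-31

Derivation:
Calling dayspinner.markday using d='2259-08-16', which returns 2259-08-16.
Next I call dayspinner.markday using d='%0', and observe 2259-08-16.
I invoke dayspinner.spanto using d='%0', giving 0.
Calling dayspinner.markday using d='2244-12-30', yielding 2244-12-30.
Next I call dayspinner.roll using n='170', giving 2245-06-18.
Then dayspinner.yearhop using n='-5', and see 2240-06-18.
Invoking dayspinner.markday using d='%0', giving 2240-06-18.
I run dayspinner.markday using d='1869-08-22', and see 1869-08-22.
Next I call dayspinner.whichday(), and see Sunday.
Invoking dayspinner.lastday(), and see 1869-08-31.
Now I run dayspinner.markday using d='2159-06-01', and see 2159-06-01.
Next I call dayspinner.lunge using n='14', which returns 2160-08-01.
Using dayspinner.whichday(), and observe Friday.
Then dayspinner.lastday(), which returns 2160-08-31.
I try dayspinner.yearhop using n='7': 2167-08-31.


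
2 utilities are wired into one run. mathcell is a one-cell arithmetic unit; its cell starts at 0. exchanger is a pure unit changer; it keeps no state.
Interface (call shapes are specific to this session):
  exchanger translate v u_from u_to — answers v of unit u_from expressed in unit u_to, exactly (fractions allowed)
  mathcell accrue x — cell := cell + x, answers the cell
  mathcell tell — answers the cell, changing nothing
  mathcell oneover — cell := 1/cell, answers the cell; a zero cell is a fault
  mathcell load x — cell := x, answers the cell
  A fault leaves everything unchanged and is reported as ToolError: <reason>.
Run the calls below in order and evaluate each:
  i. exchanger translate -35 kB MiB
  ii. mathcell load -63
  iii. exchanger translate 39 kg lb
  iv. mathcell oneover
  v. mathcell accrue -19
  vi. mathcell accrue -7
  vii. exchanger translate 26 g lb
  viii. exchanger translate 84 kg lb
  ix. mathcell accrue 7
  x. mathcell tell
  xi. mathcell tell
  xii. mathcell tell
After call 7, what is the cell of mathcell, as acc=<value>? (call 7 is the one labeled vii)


Answer: acc=-1639/63

Derivation:
-> exchanger translate(v: -35, u_from: kB, u_to: MiB)
<- -4375/131072
-> mathcell load(x: -63)
<- -63
-> exchanger translate(v: 39, u_from: kg, u_to: lb)
<- 3900000000/45359237
-> mathcell oneover()
<- -1/63
-> mathcell accrue(x: -19)
<- -1198/63
-> mathcell accrue(x: -7)
<- -1639/63
-> exchanger translate(v: 26, u_from: g, u_to: lb)
<- 2600000/45359237
-> exchanger translate(v: 84, u_from: kg, u_to: lb)
<- 1200000000/6479891
-> mathcell accrue(x: 7)
<- -1198/63
-> mathcell tell()
<- -1198/63
-> mathcell tell()
<- -1198/63
-> mathcell tell()
<- -1198/63


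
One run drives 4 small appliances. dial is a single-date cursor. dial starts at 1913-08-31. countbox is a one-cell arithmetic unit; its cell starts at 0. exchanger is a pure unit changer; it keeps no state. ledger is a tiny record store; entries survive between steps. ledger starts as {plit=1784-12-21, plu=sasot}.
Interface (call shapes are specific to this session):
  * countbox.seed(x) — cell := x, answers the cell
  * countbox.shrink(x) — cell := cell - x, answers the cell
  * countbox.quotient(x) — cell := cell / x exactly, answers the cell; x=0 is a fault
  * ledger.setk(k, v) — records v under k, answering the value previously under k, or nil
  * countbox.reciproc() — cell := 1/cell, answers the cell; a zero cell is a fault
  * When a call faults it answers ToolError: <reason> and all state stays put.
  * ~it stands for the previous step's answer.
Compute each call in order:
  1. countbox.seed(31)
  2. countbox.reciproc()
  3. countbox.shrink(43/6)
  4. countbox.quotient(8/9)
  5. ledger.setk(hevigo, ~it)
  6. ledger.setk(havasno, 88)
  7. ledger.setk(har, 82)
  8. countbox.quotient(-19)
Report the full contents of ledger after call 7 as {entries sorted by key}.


Answer: {har=82, havasno=88, hevigo=-3981/496, plit=1784-12-21, plu=sasot}

Derivation:
! 1. countbox.seed(31) : 31
! 2. countbox.reciproc() : 1/31
! 3. countbox.shrink(43/6) : -1327/186
! 4. countbox.quotient(8/9) : -3981/496
! 5. ledger.setk(hevigo, ~it) : nil
! 6. ledger.setk(havasno, 88) : nil
! 7. ledger.setk(har, 82) : nil
! 8. countbox.quotient(-19) : 3981/9424


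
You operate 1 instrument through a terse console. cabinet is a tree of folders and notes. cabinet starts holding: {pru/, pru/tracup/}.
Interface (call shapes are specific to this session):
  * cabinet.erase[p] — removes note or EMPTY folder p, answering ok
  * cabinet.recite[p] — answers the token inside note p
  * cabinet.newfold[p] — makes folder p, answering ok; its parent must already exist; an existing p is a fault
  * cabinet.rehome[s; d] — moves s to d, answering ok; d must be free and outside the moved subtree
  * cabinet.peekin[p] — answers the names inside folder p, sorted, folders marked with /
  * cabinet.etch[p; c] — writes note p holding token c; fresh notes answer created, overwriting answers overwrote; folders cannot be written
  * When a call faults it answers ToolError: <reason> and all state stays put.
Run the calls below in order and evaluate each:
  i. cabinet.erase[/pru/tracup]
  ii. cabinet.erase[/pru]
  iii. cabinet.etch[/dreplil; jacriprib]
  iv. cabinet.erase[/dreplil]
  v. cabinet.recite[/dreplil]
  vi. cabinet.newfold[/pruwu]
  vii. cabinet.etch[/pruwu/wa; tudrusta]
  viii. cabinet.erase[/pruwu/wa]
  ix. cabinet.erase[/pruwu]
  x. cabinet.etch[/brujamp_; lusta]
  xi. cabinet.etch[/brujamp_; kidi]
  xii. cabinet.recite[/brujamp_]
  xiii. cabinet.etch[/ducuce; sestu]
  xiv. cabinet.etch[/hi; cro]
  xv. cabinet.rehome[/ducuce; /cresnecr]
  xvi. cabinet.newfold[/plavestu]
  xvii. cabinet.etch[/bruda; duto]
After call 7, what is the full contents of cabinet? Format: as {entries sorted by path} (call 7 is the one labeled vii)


Using cabinet.erase(p: /pru/tracup), giving ok.
Using cabinet.erase(p: /pru), which returns ok.
Using cabinet.etch(p: /dreplil, c: jacriprib), giving created.
Now I run cabinet.erase(p: /dreplil), which returns ok.
I use cabinet.recite(p: /dreplil), yielding ToolError: not found.
I use cabinet.newfold(p: /pruwu), giving ok.
I run cabinet.etch(p: /pruwu/wa, c: tudrusta), which returns created.
I try cabinet.erase(p: /pruwu/wa), and observe ok.
I use cabinet.erase(p: /pruwu), — result: ok.
Using cabinet.etch(p: /brujamp_, c: lusta), giving created.
Next I call cabinet.etch(p: /brujamp_, c: kidi), and observe overwrote.
I try cabinet.recite(p: /brujamp_), which returns kidi.
Invoking cabinet.etch(p: /ducuce, c: sestu), → created.
Then cabinet.etch(p: /hi, c: cro), and get created.
I use cabinet.rehome(s: /ducuce, d: /cresnecr), — result: ok.
Then cabinet.newfold(p: /plavestu): ok.
Then cabinet.etch(p: /bruda, c: duto), and observe created.

Answer: {pruwu/, pruwu/wa=tudrusta}


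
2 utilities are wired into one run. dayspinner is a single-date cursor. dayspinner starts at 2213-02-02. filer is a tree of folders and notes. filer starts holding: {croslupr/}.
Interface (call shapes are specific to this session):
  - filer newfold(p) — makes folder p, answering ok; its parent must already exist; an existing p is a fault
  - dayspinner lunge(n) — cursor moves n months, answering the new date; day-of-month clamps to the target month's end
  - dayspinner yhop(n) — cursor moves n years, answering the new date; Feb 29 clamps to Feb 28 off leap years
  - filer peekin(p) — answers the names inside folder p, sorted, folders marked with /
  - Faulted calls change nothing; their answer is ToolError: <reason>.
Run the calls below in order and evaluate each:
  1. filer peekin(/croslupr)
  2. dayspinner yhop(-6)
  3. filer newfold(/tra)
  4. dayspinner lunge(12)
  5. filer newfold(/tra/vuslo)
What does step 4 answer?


Then filer peekin(p='/croslupr'), — result: [].
Now I run dayspinner yhop(n='-6'), yielding 2207-02-02.
Calling filer newfold(p='/tra'), yielding ok.
I invoke dayspinner lunge(n='12'), and see 2208-02-02.
I use filer newfold(p='/tra/vuslo'), which returns ok.

Answer: 2208-02-02


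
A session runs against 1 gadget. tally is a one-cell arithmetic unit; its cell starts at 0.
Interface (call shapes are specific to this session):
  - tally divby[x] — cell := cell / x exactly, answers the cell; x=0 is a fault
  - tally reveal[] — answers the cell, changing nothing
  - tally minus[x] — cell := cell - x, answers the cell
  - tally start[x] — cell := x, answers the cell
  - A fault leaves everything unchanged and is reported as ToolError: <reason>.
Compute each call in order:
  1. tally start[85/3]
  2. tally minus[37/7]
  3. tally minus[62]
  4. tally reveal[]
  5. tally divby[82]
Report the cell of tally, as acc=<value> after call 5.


Answer: acc=-409/861

Derivation:
! 1. tally start(x='85/3') : 85/3
! 2. tally minus(x='37/7') : 484/21
! 3. tally minus(x='62') : -818/21
! 4. tally reveal() : -818/21
! 5. tally divby(x='82') : -409/861


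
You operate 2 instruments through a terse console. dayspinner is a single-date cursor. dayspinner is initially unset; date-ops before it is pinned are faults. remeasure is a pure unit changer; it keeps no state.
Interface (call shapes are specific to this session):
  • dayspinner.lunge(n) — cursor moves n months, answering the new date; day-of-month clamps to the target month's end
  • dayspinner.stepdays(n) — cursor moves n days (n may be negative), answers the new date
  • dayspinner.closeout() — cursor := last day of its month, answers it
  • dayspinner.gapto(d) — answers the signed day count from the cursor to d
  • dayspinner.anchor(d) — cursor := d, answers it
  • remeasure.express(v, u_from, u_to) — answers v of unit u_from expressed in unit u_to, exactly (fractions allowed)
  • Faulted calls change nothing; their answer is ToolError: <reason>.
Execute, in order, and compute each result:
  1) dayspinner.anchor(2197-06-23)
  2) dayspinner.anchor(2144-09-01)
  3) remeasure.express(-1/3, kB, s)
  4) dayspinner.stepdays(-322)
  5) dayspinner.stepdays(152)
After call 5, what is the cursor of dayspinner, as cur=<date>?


Answer: cur=2144-03-15

Derivation:
// 1. dayspinner.anchor(2197-06-23) == 2197-06-23
// 2. dayspinner.anchor(2144-09-01) == 2144-09-01
// 3. remeasure.express(-1/3, kB, s) == ToolError: incompatible units
// 4. dayspinner.stepdays(-322) == 2143-10-15
// 5. dayspinner.stepdays(152) == 2144-03-15


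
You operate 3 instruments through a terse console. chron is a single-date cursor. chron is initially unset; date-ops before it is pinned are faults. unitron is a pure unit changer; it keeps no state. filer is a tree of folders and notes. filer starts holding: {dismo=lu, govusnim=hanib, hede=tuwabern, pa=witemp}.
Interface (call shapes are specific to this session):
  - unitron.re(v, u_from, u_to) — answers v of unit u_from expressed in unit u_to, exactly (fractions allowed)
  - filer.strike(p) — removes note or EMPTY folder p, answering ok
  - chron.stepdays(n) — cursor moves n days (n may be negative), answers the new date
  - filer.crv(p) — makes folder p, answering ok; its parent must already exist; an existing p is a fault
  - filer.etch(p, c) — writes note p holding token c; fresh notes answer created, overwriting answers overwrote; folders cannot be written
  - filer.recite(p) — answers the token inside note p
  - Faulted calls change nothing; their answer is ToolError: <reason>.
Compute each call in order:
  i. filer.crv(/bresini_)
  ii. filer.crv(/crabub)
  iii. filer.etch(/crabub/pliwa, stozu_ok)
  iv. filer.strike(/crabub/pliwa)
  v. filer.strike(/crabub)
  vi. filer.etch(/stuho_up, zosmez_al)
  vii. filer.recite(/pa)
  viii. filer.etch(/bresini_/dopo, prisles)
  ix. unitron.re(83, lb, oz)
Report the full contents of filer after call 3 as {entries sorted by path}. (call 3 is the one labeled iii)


Do: filer.crv[p='/bresini_']
See: ok
Do: filer.crv[p='/crabub']
See: ok
Do: filer.etch[p='/crabub/pliwa'; c='stozu_ok']
See: created
Do: filer.strike[p='/crabub/pliwa']
See: ok
Do: filer.strike[p='/crabub']
See: ok
Do: filer.etch[p='/stuho_up'; c='zosmez_al']
See: created
Do: filer.recite[p='/pa']
See: witemp
Do: filer.etch[p='/bresini_/dopo'; c='prisles']
See: created
Do: unitron.re[v='83'; u_from='lb'; u_to='oz']
See: 1328

Answer: {bresini_/, crabub/, crabub/pliwa=stozu_ok, dismo=lu, govusnim=hanib, hede=tuwabern, pa=witemp}


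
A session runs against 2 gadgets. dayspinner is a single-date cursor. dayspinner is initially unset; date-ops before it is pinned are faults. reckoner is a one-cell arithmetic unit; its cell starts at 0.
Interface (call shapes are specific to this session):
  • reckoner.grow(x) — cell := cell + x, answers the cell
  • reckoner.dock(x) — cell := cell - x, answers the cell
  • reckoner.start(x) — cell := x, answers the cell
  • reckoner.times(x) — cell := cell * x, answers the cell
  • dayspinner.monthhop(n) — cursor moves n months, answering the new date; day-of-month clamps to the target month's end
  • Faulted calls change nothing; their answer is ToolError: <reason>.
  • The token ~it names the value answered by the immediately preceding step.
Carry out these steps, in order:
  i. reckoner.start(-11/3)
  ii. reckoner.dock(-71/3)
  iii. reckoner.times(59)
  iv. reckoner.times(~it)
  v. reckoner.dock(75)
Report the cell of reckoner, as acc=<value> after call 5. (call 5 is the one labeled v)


Answer: acc=1392325

Derivation:
I call reckoner.start on -11/3, and get -11/3.
I call reckoner.dock on -71/3, giving 20.
Next I call reckoner.times on 59, giving 1180.
I run reckoner.times on ~it, — result: 1392400.
I invoke reckoner.dock on 75, — result: 1392325.


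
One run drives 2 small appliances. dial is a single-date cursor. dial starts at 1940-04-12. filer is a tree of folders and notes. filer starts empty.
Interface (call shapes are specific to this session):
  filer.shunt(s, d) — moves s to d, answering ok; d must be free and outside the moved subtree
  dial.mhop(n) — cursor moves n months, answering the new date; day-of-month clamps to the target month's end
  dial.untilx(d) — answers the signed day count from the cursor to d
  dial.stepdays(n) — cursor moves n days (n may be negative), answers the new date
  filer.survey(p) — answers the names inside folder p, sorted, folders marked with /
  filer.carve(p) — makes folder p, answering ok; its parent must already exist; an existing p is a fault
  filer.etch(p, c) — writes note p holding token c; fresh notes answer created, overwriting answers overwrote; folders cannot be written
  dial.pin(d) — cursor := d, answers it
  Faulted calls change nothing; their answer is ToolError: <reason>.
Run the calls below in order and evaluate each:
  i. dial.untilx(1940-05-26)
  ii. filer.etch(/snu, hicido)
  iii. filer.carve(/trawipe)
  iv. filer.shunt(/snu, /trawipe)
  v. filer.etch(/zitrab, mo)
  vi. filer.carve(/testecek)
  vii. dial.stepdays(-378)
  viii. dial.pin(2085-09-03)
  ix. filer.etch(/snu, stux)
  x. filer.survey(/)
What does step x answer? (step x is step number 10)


Answer: [snu, testecek/, trawipe/, zitrab]

Derivation:
-> dial.untilx(d=1940-05-26)
<- 44
-> filer.etch(p=/snu, c=hicido)
<- created
-> filer.carve(p=/trawipe)
<- ok
-> filer.shunt(s=/snu, d=/trawipe)
<- ToolError: exists
-> filer.etch(p=/zitrab, c=mo)
<- created
-> filer.carve(p=/testecek)
<- ok
-> dial.stepdays(n=-378)
<- 1939-03-31
-> dial.pin(d=2085-09-03)
<- 2085-09-03
-> filer.etch(p=/snu, c=stux)
<- overwrote
-> filer.survey(p=/)
<- [snu, testecek/, trawipe/, zitrab]


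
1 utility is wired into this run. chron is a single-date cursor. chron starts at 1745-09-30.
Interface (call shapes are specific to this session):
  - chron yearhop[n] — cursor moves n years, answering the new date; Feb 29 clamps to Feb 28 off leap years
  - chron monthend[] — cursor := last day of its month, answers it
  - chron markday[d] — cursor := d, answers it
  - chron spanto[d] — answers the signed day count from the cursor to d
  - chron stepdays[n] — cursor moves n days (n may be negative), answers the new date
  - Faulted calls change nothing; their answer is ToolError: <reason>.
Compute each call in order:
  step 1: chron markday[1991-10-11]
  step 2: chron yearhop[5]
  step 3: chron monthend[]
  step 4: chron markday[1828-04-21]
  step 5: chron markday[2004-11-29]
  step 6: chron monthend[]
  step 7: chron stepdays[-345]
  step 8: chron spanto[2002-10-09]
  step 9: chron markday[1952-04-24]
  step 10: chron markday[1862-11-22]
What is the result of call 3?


Answer: 1996-10-31

Derivation:
I use chron markday with d: 1991-10-11, and see 1991-10-11.
I use chron yearhop with n: 5, and see 1996-10-11.
I try chron monthend, and get 1996-10-31.
Invoking chron markday with d: 1828-04-21, and see 1828-04-21.
Invoking chron markday with d: 2004-11-29, giving 2004-11-29.
I use chron monthend(), → 2004-11-30.
Using chron stepdays with n: -345, and get 2003-12-21.
Now I run chron spanto with d: 2002-10-09, giving -438.
Invoking chron markday with d: 1952-04-24, giving 1952-04-24.
Invoking chron markday with d: 1862-11-22, yielding 1862-11-22.


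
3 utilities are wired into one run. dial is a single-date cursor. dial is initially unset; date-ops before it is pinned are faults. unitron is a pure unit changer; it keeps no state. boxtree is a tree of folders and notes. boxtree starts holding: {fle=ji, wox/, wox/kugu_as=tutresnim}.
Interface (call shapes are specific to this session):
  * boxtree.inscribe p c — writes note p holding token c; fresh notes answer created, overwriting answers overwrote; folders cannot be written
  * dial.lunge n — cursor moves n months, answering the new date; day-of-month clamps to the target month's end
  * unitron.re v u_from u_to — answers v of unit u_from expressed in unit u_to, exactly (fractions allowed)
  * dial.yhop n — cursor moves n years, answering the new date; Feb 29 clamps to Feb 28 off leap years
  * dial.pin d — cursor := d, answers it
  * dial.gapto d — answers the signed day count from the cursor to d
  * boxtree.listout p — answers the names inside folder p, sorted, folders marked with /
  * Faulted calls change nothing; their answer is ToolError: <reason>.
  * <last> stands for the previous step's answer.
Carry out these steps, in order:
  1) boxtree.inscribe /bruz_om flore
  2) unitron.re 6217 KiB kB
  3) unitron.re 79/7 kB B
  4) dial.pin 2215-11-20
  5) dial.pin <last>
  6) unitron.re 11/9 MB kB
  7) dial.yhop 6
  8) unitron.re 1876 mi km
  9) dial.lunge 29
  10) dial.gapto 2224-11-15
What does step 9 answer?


I try boxtree.inscribe(p='/bruz_om', c='flore'), and see created.
I try unitron.re(v='6217', u_from='KiB', u_to='kB'), and observe 795776/125.
Invoking unitron.re(v='79/7', u_from='kB', u_to='B'), giving 79000/7.
I use dial.pin(d='2215-11-20'), which returns 2215-11-20.
I call dial.pin(d='<last>'), — result: 2215-11-20.
Next I call unitron.re(v='11/9', u_from='MB', u_to='kB'), → 11000/9.
Calling dial.yhop(n='6'), which returns 2221-11-20.
I call unitron.re(v='1876', u_from='mi', u_to='km'): 47173896/15625.
Next I call dial.lunge(n='29'), giving 2224-04-20.
I invoke dial.gapto(d='2224-11-15'), yielding 209.

Answer: 2224-04-20


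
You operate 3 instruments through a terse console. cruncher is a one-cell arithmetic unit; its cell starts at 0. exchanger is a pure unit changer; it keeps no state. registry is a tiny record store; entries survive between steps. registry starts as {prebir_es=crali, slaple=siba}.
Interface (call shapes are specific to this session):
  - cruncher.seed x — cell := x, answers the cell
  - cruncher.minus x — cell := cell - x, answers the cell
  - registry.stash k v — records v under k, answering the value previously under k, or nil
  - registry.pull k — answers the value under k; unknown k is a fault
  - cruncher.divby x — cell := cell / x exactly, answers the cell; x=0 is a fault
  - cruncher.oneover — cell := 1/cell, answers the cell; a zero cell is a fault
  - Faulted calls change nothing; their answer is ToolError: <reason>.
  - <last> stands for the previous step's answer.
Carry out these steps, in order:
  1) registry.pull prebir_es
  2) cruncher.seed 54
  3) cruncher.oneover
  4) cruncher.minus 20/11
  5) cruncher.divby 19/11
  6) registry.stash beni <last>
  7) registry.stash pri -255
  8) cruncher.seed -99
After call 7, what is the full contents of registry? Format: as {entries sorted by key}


Invoking registry.pull passing k='prebir_es', and get crali.
I invoke cruncher.seed passing x='54', and observe 54.
I use cruncher.oneover, and get 1/54.
Using cruncher.minus passing x='20/11', — result: -1069/594.
I try cruncher.divby passing x='19/11', which returns -1069/1026.
Calling registry.stash passing k='beni', v='<last>', yielding nil.
Now I run registry.stash passing k='pri', v='-255', — result: nil.
I use cruncher.seed passing x='-99', and see -99.

Answer: {beni=-1069/1026, prebir_es=crali, pri=-255, slaple=siba}


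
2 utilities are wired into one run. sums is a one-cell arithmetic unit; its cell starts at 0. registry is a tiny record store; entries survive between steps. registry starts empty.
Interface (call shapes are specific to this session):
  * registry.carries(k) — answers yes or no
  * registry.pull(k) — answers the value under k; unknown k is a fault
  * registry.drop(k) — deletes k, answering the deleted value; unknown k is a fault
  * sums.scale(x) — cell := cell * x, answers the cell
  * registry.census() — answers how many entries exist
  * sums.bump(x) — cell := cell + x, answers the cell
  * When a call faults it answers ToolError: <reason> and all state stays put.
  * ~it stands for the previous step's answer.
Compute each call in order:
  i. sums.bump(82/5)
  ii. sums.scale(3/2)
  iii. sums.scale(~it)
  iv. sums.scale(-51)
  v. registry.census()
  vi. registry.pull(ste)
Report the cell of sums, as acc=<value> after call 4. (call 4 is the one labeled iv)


==> sums.bump(x→82/5)
<== 82/5
==> sums.scale(x→3/2)
<== 123/5
==> sums.scale(x→~it)
<== 15129/25
==> sums.scale(x→-51)
<== -771579/25
==> registry.census()
<== 0
==> registry.pull(k→ste)
<== ToolError: no such key ste

Answer: acc=-771579/25


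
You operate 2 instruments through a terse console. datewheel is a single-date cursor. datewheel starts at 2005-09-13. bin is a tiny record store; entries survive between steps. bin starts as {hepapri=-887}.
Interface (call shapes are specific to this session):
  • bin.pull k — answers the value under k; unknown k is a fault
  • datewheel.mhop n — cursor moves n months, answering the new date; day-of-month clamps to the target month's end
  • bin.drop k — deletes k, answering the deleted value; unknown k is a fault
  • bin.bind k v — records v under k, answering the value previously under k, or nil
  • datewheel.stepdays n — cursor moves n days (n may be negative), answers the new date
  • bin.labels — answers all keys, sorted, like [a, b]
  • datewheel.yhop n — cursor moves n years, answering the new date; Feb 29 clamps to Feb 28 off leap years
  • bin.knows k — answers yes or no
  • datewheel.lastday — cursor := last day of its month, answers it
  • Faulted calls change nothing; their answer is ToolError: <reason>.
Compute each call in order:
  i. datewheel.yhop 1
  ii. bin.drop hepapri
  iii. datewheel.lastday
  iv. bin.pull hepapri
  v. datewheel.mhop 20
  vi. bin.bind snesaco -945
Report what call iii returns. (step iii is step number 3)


Answer: 2006-09-30

Derivation:
>>> datewheel.yhop n=1
= 2006-09-13
>>> bin.drop k=hepapri
= -887
>>> datewheel.lastday
= 2006-09-30
>>> bin.pull k=hepapri
= ToolError: no such key hepapri
>>> datewheel.mhop n=20
= 2008-05-30
>>> bin.bind k=snesaco v=-945
= nil


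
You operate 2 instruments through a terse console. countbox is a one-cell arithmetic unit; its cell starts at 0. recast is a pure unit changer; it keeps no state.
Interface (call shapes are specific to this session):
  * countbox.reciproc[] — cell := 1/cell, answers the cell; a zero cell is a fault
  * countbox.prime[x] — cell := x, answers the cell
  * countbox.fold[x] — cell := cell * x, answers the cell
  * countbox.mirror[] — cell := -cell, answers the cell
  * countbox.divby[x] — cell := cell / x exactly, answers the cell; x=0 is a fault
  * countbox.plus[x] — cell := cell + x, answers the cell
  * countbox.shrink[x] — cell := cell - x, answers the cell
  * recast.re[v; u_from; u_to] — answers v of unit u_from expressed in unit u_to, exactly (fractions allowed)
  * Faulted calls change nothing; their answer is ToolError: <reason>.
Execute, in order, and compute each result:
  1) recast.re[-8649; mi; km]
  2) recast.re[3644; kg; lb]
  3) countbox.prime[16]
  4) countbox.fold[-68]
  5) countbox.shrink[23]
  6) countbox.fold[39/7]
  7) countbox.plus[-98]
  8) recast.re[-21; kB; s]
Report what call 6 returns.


Answer: -43329/7

Derivation:
-- 1. re(v: -8649, u_from: mi, u_to: km) -> -217487754/15625
-- 2. re(v: 3644, u_from: kg, u_to: lb) -> 364400000000/45359237
-- 3. prime(x: 16) -> 16
-- 4. fold(x: -68) -> -1088
-- 5. shrink(x: 23) -> -1111
-- 6. fold(x: 39/7) -> -43329/7
-- 7. plus(x: -98) -> -44015/7
-- 8. re(v: -21, u_from: kB, u_to: s) -> ToolError: incompatible units


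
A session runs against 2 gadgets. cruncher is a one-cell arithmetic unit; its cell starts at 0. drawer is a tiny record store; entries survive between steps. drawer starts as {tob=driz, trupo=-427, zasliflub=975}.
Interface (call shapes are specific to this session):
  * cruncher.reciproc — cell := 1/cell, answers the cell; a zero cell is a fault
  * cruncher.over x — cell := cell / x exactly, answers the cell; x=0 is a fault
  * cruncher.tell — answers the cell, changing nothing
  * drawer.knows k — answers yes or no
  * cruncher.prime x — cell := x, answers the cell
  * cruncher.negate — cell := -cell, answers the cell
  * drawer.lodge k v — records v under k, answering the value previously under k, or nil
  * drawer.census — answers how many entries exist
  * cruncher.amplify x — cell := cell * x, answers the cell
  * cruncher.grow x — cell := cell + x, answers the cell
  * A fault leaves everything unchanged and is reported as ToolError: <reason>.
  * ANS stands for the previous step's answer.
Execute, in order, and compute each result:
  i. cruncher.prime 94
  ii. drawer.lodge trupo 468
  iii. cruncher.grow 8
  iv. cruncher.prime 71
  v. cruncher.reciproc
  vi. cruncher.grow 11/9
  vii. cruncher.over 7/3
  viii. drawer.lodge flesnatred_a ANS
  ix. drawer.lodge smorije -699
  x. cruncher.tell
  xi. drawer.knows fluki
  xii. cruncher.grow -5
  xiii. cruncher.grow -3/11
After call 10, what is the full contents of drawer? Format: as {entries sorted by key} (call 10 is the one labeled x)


Answer: {flesnatred_a=790/1491, smorije=-699, tob=driz, trupo=468, zasliflub=975}

Derivation:
# 1. prime(94) == 94
# 2. lodge(trupo, 468) == -427
# 3. grow(8) == 102
# 4. prime(71) == 71
# 5. reciproc() == 1/71
# 6. grow(11/9) == 790/639
# 7. over(7/3) == 790/1491
# 8. lodge(flesnatred_a, ANS) == nil
# 9. lodge(smorije, -699) == nil
# 10. tell() == 790/1491
# 11. knows(fluki) == no
# 12. grow(-5) == -6665/1491
# 13. grow(-3/11) == -77788/16401


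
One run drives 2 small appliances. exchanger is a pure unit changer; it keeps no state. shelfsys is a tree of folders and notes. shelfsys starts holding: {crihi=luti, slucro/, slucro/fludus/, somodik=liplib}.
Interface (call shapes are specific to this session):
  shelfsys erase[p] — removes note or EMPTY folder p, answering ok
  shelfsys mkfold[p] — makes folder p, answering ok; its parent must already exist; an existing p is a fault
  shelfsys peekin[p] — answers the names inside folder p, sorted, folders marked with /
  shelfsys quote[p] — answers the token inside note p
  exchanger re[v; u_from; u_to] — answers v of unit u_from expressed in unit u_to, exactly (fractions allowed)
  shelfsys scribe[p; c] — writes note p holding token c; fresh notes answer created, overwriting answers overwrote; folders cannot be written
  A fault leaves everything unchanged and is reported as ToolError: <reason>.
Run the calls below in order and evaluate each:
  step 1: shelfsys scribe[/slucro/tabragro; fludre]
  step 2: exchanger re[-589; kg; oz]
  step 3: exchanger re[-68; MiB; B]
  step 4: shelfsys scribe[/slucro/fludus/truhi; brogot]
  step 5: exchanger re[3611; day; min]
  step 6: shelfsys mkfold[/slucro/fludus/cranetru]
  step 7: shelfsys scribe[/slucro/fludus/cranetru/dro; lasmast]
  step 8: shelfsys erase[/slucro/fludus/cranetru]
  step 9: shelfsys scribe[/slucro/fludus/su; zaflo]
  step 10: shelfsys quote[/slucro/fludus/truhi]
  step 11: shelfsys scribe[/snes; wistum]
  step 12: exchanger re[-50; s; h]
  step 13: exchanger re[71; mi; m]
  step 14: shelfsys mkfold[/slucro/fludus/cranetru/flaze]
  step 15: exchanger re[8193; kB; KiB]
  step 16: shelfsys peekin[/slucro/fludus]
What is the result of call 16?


-> shelfsys scribe(/slucro/tabragro, fludre)
<- created
-> exchanger re(-589, kg, oz)
<- -942400000000/45359237
-> exchanger re(-68, MiB, B)
<- -71303168
-> shelfsys scribe(/slucro/fludus/truhi, brogot)
<- created
-> exchanger re(3611, day, min)
<- 5199840
-> shelfsys mkfold(/slucro/fludus/cranetru)
<- ok
-> shelfsys scribe(/slucro/fludus/cranetru/dro, lasmast)
<- created
-> shelfsys erase(/slucro/fludus/cranetru)
<- ToolError: not empty
-> shelfsys scribe(/slucro/fludus/su, zaflo)
<- created
-> shelfsys quote(/slucro/fludus/truhi)
<- brogot
-> shelfsys scribe(/snes, wistum)
<- created
-> exchanger re(-50, s, h)
<- -1/72
-> exchanger re(71, mi, m)
<- 14282928/125
-> shelfsys mkfold(/slucro/fludus/cranetru/flaze)
<- ok
-> exchanger re(8193, kB, KiB)
<- 1024125/128
-> shelfsys peekin(/slucro/fludus)
<- [cranetru/, su, truhi]

Answer: [cranetru/, su, truhi]
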